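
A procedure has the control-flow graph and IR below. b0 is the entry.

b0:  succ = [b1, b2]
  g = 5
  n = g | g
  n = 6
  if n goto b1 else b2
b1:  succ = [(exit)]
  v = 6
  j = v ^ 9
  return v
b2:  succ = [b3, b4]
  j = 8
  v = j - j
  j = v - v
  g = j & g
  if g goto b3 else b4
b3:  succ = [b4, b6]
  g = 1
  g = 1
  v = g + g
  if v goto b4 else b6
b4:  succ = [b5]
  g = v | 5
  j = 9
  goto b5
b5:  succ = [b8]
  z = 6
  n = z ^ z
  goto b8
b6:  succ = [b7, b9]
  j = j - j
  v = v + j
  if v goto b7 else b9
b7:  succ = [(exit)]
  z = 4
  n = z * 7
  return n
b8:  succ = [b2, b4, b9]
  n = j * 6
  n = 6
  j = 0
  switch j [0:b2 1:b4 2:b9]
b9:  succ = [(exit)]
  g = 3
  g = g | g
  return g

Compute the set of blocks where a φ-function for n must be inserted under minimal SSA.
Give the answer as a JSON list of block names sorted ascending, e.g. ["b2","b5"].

Answer: ["b2", "b4", "b9"]

Working:
idom tree: b1←b0 b2←b0 b3←b2 b4←b2 b5←b4 b6←b3 b7←b6 b8←b5 b9←b2
Dom at joins:
  b2: preds {b0,b8}: {b0} ∩ {b0,b2,b4,b5,b8} = {b0}; idom=b0
  b4: preds {b2,b3,b8}: {b0,b2} ∩ {b0,b2,b3} ∩ {b0,b2,b4,b5,b8} = {b0,b2}; idom=b2
  b9: preds {b6,b8}: {b0,b2,b3,b6} ∩ {b0,b2,b4,b5,b8} = {b0,b2}; idom=b2

Frontier:
  join b2 pred b0: · stop@b0
  join b2 pred b8: b8→b5→b4→b2 stop@b0
  join b4 pred b2: · stop@b2
  join b4 pred b3: b3 stop@b2
  join b4 pred b8: b8→b5→b4 stop@b2
  join b9 pred b6: b6→b3 stop@b2
  join b9 pred b8: b8→b5→b4 stop@b2
  b0: DF=∅
  b1: DF=∅
  b2: DF={b2}
  b3: DF={b4,b9}
  b4: DF={b2,b4,b9}
  b5: DF={b2,b4,b9}
  b6: DF={b9}
  b7: DF=∅
  b8: DF={b2,b4,b9}
  b9: DF=∅

φ for n: defs {b0,b5,b7,b8}
  DF⁺ = {b2,b4,b9}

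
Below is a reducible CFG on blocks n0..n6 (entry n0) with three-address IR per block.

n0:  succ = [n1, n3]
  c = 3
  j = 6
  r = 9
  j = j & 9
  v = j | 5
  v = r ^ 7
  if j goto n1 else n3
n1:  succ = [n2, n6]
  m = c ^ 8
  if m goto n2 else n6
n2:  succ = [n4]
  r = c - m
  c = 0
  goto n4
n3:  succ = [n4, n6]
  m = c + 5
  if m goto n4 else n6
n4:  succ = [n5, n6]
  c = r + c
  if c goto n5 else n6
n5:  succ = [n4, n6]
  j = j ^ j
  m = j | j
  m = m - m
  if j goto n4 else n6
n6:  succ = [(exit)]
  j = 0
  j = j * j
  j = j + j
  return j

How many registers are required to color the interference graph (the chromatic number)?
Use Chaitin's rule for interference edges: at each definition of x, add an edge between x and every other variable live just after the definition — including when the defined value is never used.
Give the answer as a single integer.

Per-block:
  n0: {c,j,r,v} / ∅
  n1: {m} / {c}
  n2: {c,r} / {c,m}
  n3: {m} / {c}
  n4: {c} / {c,r}
  n5: {j,m} / {j}
  n6: {j} / ∅

Liveness:
  n0 li=∅ lo={c,j,r}
  n1 li={c,j} lo={c,j,m}
  n2 li={c,j,m} lo={c,j,r}
  n3 li={c,j,r} lo={c,j,r}
  n4 li={c,j,r} lo={c,j,r}
  n5 li={c,j,r} lo={c,j,r}
  n6 li=∅ lo=∅

Interference:
  c↔{j,m,r,v}
  j↔{c,m,r,v}
  m↔{c,j,r}
  r↔{c,j,m,v}
  v↔{c,j,r}

Registers:
  clique {c,j,m,r} ⇒ need ≥ 4
  assign c→r0 j→r1 m→r3 r→r2 v→r3 — no edge inside a register ⇒ χ ≤ 4
  χ = 4

Answer: 4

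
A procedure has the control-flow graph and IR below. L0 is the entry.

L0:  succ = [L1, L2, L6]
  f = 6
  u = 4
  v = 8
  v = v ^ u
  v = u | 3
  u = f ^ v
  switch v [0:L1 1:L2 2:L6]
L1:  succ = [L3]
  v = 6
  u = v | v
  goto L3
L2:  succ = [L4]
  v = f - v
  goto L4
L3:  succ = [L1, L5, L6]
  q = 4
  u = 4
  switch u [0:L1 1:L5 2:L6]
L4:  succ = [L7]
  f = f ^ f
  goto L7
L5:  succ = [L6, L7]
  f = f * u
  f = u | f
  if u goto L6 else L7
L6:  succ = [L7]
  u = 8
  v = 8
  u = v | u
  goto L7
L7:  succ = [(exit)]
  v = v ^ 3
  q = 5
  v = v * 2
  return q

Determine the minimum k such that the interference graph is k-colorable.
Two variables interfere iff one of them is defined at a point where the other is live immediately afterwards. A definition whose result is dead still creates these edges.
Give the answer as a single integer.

Answer: 3

Derivation:
Per-block:
  L0: def={f,u,v} ue=∅
  L1: def={u,v} ue=∅
  L2: def={v} ue={f,v}
  L3: def={q,u} ue=∅
  L4: def={f} ue={f}
  L5: def={f} ue={f,u}
  L6: def={u,v} ue=∅
  L7: def={q,v} ue={v}

Liveness:
  L0 li=∅ lo={f,v}
  L1 li={f} lo={f,v}
  L2 li={f,v} lo={f,v}
  L3 li={f,v} lo={f,u,v}
  L4 li={f,v} lo={v}
  L5 li={f,u,v} lo={v}
  L6 li=∅ lo={v}
  L7 li={v} lo=∅

Interference:
  f: {q,u,v}
  q: {f,v}
  u: {f,v}
  v: {f,q,u}

Registers:
  lower bound: {f,q,v} mutually conflict ⇒ χ ≥ 3
  assign f→r0 q→r2 u→r2 v→r1 — no edge inside a register ⇒ χ ≤ 3
  χ = 3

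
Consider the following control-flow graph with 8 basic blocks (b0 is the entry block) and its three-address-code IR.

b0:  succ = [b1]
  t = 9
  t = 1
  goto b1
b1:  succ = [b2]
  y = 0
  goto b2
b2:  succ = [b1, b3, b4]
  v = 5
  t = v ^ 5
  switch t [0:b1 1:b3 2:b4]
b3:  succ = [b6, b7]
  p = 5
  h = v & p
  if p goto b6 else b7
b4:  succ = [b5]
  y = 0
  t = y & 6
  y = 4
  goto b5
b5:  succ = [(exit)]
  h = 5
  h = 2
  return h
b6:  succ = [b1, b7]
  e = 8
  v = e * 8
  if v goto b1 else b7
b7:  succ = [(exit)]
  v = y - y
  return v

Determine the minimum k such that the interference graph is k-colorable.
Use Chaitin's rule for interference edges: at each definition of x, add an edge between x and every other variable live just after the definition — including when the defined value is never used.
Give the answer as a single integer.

def/use:
  b0 def {t} use ∅
  b1 def {y} use ∅
  b2 def {t,v} use ∅
  b3 def {h,p} use {v}
  b4 def {t,y} use ∅
  b5 def {h} use ∅
  b6 def {e,v} use ∅
  b7 def {v} use {y}

Backward fixpoint:
  b0 li=∅ lo=∅
  b1 li=∅ lo={y}
  b2 li={y} lo={v,y}
  b3 li={v,y} lo={y}
  b4 li=∅ lo=∅
  b5 li=∅ lo=∅
  b6 li={y} lo={y}
  b7 li={y} lo=∅

Interfere edges:
  e: {y}
  h: {p,y}
  p: {h,v,y}
  t: {v,y}
  v: {p,t,y}
  y: {e,h,p,t,v}

Registers:
  clique {h,p,y} ⇒ need ≥ 3
  3-colouring: R0={y}  R1={e,p,t}  R2={h,v}
  χ = 3

Answer: 3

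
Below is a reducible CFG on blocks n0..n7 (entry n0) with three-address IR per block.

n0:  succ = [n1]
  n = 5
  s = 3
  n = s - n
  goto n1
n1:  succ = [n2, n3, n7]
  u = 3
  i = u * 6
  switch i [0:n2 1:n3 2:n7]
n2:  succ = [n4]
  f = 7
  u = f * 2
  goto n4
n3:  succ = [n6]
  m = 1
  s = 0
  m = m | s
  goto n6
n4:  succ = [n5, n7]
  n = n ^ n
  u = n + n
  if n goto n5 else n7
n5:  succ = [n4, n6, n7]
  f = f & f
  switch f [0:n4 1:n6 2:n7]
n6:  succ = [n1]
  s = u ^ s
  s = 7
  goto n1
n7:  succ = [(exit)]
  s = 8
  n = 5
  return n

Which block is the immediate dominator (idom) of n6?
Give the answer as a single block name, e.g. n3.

Answer: n1

Working:
idom tree: n1←n0 n2←n1 n3←n1 n4←n2 n5←n4 n6←n1 n7←n1
Dom at joins:
  n1: preds {n0,n6}: {n0} ∩ {n0,n1,n6} = {n0}; idom=n0
  n4: preds {n2,n5}: {n0,n1,n2} ∩ {n0,n1,n2,n4,n5} = {n0,n1,n2}; idom=n2
  n6: preds {n3,n5}: {n0,n1,n3} ∩ {n0,n1,n2,n4,n5} = {n0,n1}; idom=n1
  n7: preds {n1,n4,n5}: {n0,n1} ∩ {n0,n1,n2,n4} ∩ {n0,n1,n2,n4,n5} = {n0,n1}; idom=n1

idom(n6) = n1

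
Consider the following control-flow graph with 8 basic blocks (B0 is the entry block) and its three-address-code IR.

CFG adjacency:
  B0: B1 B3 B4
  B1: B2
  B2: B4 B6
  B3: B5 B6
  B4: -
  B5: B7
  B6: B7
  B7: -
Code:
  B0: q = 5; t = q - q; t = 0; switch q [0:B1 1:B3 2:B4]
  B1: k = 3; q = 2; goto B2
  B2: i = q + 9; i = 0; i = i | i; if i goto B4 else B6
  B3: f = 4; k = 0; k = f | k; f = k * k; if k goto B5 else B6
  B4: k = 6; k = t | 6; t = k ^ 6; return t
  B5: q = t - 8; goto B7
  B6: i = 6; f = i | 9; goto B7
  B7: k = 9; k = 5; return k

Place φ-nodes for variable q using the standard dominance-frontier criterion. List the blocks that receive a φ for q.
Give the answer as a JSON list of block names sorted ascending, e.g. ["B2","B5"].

Answer: ["B4", "B6", "B7"]

Analysis:
idom tree: B1←B0 B2←B1 B3←B0 B4←B0 B5←B3 B6←B0 B7←B0
Dom at joins:
  B4: preds {B0,B2}: {B0} ∩ {B0,B1,B2} = {B0}; idom=B0
  B6: preds {B2,B3}: {B0,B1,B2} ∩ {B0,B3} = {B0}; idom=B0
  B7: preds {B5,B6}: {B0,B3,B5} ∩ {B0,B6} = {B0}; idom=B0

DF derivation:
  B4←B0: walk · to B0
  B4←B2: walk B2→B1 to B0
  B6←B2: walk B2→B1 to B0
  B6←B3: walk B3 to B0
  B7←B5: walk B5→B3 to B0
  B7←B6: walk B6 to B0
  B0: DF=∅
  B1: DF={B4,B6}
  B2: DF={B4,B6}
  B3: DF={B6,B7}
  B4: DF=∅
  B5: DF={B7}
  B6: DF={B7}
  B7: DF=∅

φ for q: defs {B0,B1,B5}
  DF⁺ = {B4,B6,B7}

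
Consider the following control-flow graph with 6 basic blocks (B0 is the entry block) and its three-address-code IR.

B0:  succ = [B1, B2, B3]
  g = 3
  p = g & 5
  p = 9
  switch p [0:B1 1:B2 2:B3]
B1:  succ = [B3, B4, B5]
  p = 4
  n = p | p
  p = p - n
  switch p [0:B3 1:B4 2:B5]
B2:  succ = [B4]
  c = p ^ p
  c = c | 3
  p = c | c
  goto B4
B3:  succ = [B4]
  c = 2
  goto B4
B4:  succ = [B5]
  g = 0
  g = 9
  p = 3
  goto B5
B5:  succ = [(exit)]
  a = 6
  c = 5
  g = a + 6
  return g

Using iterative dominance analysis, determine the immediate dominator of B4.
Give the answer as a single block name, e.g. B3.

Answer: B0

Working:
idom tree: B1←B0 B2←B0 B3←B0 B4←B0 B5←B0
Dom∩ at merges:
  B3: preds {B0,B1}: {B0} ∩ {B0,B1} = {B0}; idom=B0
  B4: preds {B1,B2,B3}: {B0,B1} ∩ {B0,B2} ∩ {B0,B3} = {B0}; idom=B0
  B5: preds {B1,B4}: {B0,B1} ∩ {B0,B4} = {B0}; idom=B0

idom(B4) = B0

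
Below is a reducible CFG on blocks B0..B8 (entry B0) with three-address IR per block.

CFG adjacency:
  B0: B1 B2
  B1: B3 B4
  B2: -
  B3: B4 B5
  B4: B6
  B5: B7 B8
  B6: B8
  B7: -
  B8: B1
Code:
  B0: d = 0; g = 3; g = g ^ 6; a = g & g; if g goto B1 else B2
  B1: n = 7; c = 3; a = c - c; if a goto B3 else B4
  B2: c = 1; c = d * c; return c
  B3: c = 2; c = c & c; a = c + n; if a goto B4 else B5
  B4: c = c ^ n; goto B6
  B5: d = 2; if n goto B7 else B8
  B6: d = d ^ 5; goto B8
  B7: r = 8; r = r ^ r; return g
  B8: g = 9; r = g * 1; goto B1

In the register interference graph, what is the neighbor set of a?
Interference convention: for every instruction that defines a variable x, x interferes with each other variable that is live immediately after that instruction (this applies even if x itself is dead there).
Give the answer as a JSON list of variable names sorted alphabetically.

Per-block:
  B0: def={a,d,g} ue=∅
  B1: def={a,c,n} ue=∅
  B2: def={c} ue={d}
  B3: def={a,c} ue={n}
  B4: def={c} ue={c,n}
  B5: def={d} ue={n}
  B6: def={d} ue={d}
  B7: def={r} ue={g}
  B8: def={g,r} ue=∅

Backward fixpoint:
  B0: in=∅ out={d,g}
  B1: in={d,g} out={c,d,g,n}
  B2: in={d} out=∅
  B3: in={d,g,n} out={c,d,g,n}
  B4: in={c,d,n} out={d}
  B5: in={g,n} out={d,g}
  B6: in={d} out={d}
  B7: in={g} out=∅
  B8: in={d} out={d,g}

Interference:
  a — {c,d,g,n}
  c — {a,d,g,n}
  d — {a,c,g,n,r}
  g — {a,c,d,n,r}
  n — {a,c,d,g}
  r — {d,g}

N(a) = ["c", "d", "g", "n"]

Answer: ["c", "d", "g", "n"]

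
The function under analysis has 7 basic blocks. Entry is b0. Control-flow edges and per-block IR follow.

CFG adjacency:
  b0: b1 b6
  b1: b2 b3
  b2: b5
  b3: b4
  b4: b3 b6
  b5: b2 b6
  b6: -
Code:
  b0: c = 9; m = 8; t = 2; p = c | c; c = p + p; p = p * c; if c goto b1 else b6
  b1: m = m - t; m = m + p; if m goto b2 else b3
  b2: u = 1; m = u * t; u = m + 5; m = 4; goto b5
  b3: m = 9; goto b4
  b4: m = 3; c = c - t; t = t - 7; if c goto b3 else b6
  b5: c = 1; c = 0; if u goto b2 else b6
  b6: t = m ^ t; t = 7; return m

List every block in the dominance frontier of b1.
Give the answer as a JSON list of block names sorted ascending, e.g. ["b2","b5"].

Answer: ["b6"]

Derivation:
idom tree: b1←b0 b2←b1 b3←b1 b4←b3 b5←b2 b6←b0
Join-block Dom:
  b2: preds {b1,b5}: {b0,b1} ∩ {b0,b1,b2,b5} = {b0,b1}; idom=b1
  b3: preds {b1,b4}: {b0,b1} ∩ {b0,b1,b3,b4} = {b0,b1}; idom=b1
  b6: preds {b0,b4,b5}: {b0} ∩ {b0,b1,b3,b4} ∩ {b0,b1,b2,b5} = {b0}; idom=b0

Frontier:
  b2←b1: walk · to b1
  b2←b5: walk b5→b2 to b1
  b3←b1: walk · to b1
  b3←b4: walk b4→b3 to b1
  b6←b0: walk · to b0
  b6←b4: walk b4→b3→b1 to b0
  b6←b5: walk b5→b2→b1 to b0
  b0: DF=∅
  b1: DF={b6}
  b2: DF={b2,b6}
  b3: DF={b3,b6}
  b4: DF={b3,b6}
  b5: DF={b2,b6}
  b6: DF=∅

DF(b1) = ["b6"]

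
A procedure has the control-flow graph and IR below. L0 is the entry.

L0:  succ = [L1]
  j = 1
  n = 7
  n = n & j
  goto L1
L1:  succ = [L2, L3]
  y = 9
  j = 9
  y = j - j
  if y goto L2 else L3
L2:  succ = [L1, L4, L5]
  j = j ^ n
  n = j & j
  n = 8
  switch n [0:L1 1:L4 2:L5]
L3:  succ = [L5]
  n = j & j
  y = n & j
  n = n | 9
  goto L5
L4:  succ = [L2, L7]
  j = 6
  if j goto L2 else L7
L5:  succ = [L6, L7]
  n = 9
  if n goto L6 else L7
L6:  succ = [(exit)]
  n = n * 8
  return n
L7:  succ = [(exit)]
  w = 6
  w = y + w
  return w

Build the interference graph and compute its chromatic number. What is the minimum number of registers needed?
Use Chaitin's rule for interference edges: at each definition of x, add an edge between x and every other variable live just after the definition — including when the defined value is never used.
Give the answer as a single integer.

Answer: 3

Working:
def/use:
  L0: def={j,n} ue=∅
  L1: def={j,y} ue=∅
  L2: def={j,n} ue={j,n}
  L3: def={n,y} ue={j}
  L4: def={j} ue=∅
  L5: def={n} ue=∅
  L6: def={n} ue={n}
  L7: def={w} ue={y}

Live sets:
  L0: in=∅ out={n}
  L1: in={n} out={j,n,y}
  L2: in={j,n,y} out={n,y}
  L3: in={j} out={y}
  L4: in={n,y} out={j,n,y}
  L5: in={y} out={n,y}
  L6: in={n} out=∅
  L7: in={y} out=∅

Conflict graph:
  j: {n,y}
  n: {j,y}
  w: {y}
  y: {j,n,w}

Chromatic number:
  clique {j,n,y} ⇒ need ≥ 3
  assign j→r1 n→r2 w→r1 y→r0 — no edge inside a register ⇒ χ ≤ 3
  χ = 3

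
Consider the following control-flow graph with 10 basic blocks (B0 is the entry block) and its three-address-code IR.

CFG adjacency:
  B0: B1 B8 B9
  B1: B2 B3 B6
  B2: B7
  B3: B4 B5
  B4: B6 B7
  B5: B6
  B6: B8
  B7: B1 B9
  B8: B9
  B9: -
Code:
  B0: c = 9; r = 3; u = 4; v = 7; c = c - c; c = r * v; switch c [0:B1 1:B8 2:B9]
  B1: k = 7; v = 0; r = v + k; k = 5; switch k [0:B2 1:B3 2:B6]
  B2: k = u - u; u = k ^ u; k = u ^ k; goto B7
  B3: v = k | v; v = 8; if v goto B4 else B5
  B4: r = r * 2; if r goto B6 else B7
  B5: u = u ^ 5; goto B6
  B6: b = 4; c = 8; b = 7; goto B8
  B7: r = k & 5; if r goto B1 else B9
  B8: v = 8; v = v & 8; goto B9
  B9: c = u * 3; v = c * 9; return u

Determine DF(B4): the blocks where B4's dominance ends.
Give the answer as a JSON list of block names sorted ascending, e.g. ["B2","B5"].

Answer: ["B6", "B7"]

Derivation:
idom tree: B1←B0 B2←B1 B3←B1 B4←B3 B5←B3 B6←B1 B7←B1 B8←B0 B9←B0
Dom∩ at merges:
  B1: preds {B0,B7}: {B0} ∩ {B0,B1,B7} = {B0}; idom=B0
  B6: preds {B1,B4,B5}: {B0,B1} ∩ {B0,B1,B3,B4} ∩ {B0,B1,B3,B5} = {B0,B1}; idom=B1
  B7: preds {B2,B4}: {B0,B1,B2} ∩ {B0,B1,B3,B4} = {B0,B1}; idom=B1
  B8: preds {B0,B6}: {B0} ∩ {B0,B1,B6} = {B0}; idom=B0
  B9: preds {B0,B7,B8}: {B0} ∩ {B0,B1,B7} ∩ {B0,B8} = {B0}; idom=B0

DF walk-up:
  B1←B0: walk · to B0
  B1←B7: walk B7→B1 to B0
  B6←B1: walk · to B1
  B6←B4: walk B4→B3 to B1
  B6←B5: walk B5→B3 to B1
  B7←B2: walk B2 to B1
  B7←B4: walk B4→B3 to B1
  B8←B0: walk · to B0
  B8←B6: walk B6→B1 to B0
  B9←B0: walk · to B0
  B9←B7: walk B7→B1 to B0
  B9←B8: walk B8 to B0
  B0 → ∅
  B1 → {B1,B8,B9}
  B2 → {B7}
  B3 → {B6,B7}
  B4 → {B6,B7}
  B5 → {B6}
  B6 → {B8}
  B7 → {B1,B9}
  B8 → {B9}
  B9 → ∅

DF(B4) = ["B6", "B7"]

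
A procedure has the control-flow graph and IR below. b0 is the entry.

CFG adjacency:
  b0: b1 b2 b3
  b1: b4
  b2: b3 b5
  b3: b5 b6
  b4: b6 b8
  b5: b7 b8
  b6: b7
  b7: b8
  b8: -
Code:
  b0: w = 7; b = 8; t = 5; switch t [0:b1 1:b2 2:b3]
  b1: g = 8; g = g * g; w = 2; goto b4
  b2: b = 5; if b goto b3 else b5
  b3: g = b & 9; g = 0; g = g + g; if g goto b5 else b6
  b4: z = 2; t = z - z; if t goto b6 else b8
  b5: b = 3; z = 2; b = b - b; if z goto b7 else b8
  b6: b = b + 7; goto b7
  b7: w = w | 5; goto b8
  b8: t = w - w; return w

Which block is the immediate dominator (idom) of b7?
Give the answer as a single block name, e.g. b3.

Answer: b0

Analysis:
idom tree: b1←b0 b2←b0 b3←b0 b4←b1 b5←b0 b6←b0 b7←b0 b8←b0
Dom∩ at merges:
  b3: preds {b0,b2}: {b0} ∩ {b0,b2} = {b0}; idom=b0
  b5: preds {b2,b3}: {b0,b2} ∩ {b0,b3} = {b0}; idom=b0
  b6: preds {b3,b4}: {b0,b3} ∩ {b0,b1,b4} = {b0}; idom=b0
  b7: preds {b5,b6}: {b0,b5} ∩ {b0,b6} = {b0}; idom=b0
  b8: preds {b4,b5,b7}: {b0,b1,b4} ∩ {b0,b5} ∩ {b0,b7} = {b0}; idom=b0

idom(b7) = b0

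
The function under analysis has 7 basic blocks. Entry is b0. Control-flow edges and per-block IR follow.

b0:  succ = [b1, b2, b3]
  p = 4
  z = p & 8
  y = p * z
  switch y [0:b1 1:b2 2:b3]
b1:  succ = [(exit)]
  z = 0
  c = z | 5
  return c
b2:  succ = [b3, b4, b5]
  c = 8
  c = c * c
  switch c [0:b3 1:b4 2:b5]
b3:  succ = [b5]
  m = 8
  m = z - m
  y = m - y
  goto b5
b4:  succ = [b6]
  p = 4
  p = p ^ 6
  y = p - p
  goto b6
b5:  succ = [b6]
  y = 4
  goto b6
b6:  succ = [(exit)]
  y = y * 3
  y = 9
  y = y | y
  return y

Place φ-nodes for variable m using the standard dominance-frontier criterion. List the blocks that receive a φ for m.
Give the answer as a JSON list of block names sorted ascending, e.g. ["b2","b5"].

Answer: ["b5", "b6"]

Working:
idom tree: b1←b0 b2←b0 b3←b0 b4←b2 b5←b0 b6←b0
Join-block Dom:
  b3: preds {b0,b2}: {b0} ∩ {b0,b2} = {b0}; idom=b0
  b5: preds {b2,b3}: {b0,b2} ∩ {b0,b3} = {b0}; idom=b0
  b6: preds {b4,b5}: {b0,b2,b4} ∩ {b0,b5} = {b0}; idom=b0

DF derivation:
  join b3 pred b0: · stop@b0
  join b3 pred b2: b2 stop@b0
  join b5 pred b2: b2 stop@b0
  join b5 pred b3: b3 stop@b0
  join b6 pred b4: b4→b2 stop@b0
  join b6 pred b5: b5 stop@b0
  b0: DF=∅
  b1: DF=∅
  b2: DF={b3,b5,b6}
  b3: DF={b5}
  b4: DF={b6}
  b5: DF={b6}
  b6: DF=∅

φ for m: defs {b3}
  DF⁺ = {b5,b6}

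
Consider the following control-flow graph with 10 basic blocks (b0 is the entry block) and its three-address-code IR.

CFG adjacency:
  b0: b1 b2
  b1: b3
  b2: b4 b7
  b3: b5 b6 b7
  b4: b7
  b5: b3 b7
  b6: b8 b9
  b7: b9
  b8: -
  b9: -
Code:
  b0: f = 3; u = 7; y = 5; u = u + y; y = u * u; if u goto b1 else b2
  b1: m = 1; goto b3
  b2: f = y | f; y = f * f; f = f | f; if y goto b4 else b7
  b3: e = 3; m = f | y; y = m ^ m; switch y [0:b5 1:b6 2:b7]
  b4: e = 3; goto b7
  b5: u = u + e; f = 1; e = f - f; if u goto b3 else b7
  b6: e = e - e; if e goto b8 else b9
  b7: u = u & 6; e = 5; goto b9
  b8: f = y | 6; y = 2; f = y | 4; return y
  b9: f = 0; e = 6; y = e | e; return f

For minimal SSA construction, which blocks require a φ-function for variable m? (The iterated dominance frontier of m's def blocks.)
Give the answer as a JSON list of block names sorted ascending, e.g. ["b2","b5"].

Answer: ["b3", "b7", "b9"]

Working:
idom tree: b1←b0 b2←b0 b3←b1 b4←b2 b5←b3 b6←b3 b7←b0 b8←b6 b9←b0
Dom at joins:
  b3: preds {b1,b5}: {b0,b1} ∩ {b0,b1,b3,b5} = {b0,b1}; idom=b1
  b7: preds {b2,b3,b4,b5}: {b0,b2} ∩ {b0,b1,b3} ∩ {b0,b2,b4} ∩ {b0,b1,b3,b5} = {b0}; idom=b0
  b9: preds {b6,b7}: {b0,b1,b3,b6} ∩ {b0,b7} = {b0}; idom=b0

DF derivation:
  b3←b1: walk · to b1
  b3←b5: walk b5→b3 to b1
  b7←b2: walk b2 to b0
  b7←b3: walk b3→b1 to b0
  b7←b4: walk b4→b2 to b0
  b7←b5: walk b5→b3→b1 to b0
  b9←b6: walk b6→b3→b1 to b0
  b9←b7: walk b7 to b0
  DF(b0)=∅
  DF(b1)={b7,b9}
  DF(b2)={b7}
  DF(b3)={b3,b7,b9}
  DF(b4)={b7}
  DF(b5)={b3,b7}
  DF(b6)={b9}
  DF(b7)={b9}
  DF(b8)=∅
  DF(b9)=∅

φ for m: defs {b1,b3}
  DF⁺ = {b3,b7,b9}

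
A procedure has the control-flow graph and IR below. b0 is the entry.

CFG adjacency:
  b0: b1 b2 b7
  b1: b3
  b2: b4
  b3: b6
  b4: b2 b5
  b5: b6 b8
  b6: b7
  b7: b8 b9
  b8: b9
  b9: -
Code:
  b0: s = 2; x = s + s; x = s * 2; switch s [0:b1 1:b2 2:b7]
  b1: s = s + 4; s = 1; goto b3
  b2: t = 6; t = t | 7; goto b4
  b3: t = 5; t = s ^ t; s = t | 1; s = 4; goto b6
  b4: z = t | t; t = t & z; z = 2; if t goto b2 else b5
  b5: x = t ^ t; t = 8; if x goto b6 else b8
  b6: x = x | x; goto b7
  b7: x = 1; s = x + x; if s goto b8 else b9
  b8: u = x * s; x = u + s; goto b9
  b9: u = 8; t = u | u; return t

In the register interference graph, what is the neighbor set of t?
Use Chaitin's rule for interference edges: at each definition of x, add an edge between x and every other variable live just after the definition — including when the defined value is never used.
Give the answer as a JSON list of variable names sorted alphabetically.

Answer: ["s", "x", "z"]

Derivation:
Block summaries:
  b0 def {s,x} use ∅
  b1 def {s} use {s}
  b2 def {t} use ∅
  b3 def {s,t} use {s}
  b4 def {t,z} use {t}
  b5 def {t,x} use {t}
  b6 def {x} use {x}
  b7 def {s,x} use ∅
  b8 def {u,x} use {s,x}
  b9 def {t,u} use ∅

Liveness:
  b0: in=∅ out={s,x}
  b1: in={s,x} out={s,x}
  b2: in={s} out={s,t}
  b3: in={s,x} out={x}
  b4: in={s,t} out={s,t}
  b5: in={s,t} out={s,x}
  b6: in={x} out=∅
  b7: in=∅ out={s,x}
  b8: in={s,x} out=∅
  b9: in=∅ out=∅

Interfere edges:
  s: {t,u,x,z}
  t: {s,x,z}
  u: {s}
  x: {s,t}
  z: {s,t}

N(t) = ["s", "x", "z"]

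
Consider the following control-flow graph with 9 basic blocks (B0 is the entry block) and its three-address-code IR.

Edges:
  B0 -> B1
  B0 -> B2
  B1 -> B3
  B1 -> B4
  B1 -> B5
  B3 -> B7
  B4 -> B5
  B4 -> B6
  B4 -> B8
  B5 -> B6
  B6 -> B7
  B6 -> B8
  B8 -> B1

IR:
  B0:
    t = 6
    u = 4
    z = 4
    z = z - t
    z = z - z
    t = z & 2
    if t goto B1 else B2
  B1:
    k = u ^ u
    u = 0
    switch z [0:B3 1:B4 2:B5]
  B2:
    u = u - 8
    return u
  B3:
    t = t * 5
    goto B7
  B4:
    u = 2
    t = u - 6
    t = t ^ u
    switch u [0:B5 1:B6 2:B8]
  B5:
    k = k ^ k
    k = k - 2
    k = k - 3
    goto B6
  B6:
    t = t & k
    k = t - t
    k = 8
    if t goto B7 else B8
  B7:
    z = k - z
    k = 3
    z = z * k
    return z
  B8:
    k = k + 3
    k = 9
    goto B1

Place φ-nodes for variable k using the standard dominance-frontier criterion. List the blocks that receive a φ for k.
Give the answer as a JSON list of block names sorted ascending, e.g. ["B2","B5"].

Answer: ["B1", "B6", "B7", "B8"]

Derivation:
idom tree: B1←B0 B2←B0 B3←B1 B4←B1 B5←B1 B6←B1 B7←B1 B8←B1
Join-block Dom:
  B1: preds {B0,B8}: {B0} ∩ {B0,B1,B8} = {B0}; idom=B0
  B5: preds {B1,B4}: {B0,B1} ∩ {B0,B1,B4} = {B0,B1}; idom=B1
  B6: preds {B4,B5}: {B0,B1,B4} ∩ {B0,B1,B5} = {B0,B1}; idom=B1
  B7: preds {B3,B6}: {B0,B1,B3} ∩ {B0,B1,B6} = {B0,B1}; idom=B1
  B8: preds {B4,B6}: {B0,B1,B4} ∩ {B0,B1,B6} = {B0,B1}; idom=B1

DF derivation:
  join B1 pred B0: · stop@B0
  join B1 pred B8: B8→B1 stop@B0
  join B5 pred B1: · stop@B1
  join B5 pred B4: B4 stop@B1
  join B6 pred B4: B4 stop@B1
  join B6 pred B5: B5 stop@B1
  join B7 pred B3: B3 stop@B1
  join B7 pred B6: B6 stop@B1
  join B8 pred B4: B4 stop@B1
  join B8 pred B6: B6 stop@B1
  B0 → ∅
  B1 → {B1}
  B2 → ∅
  B3 → {B7}
  B4 → {B5,B6,B8}
  B5 → {B6}
  B6 → {B7,B8}
  B7 → ∅
  B8 → {B1}

φ for k: defs {B1,B5,B6,B7,B8}
  DF⁺ = {B1,B6,B7,B8}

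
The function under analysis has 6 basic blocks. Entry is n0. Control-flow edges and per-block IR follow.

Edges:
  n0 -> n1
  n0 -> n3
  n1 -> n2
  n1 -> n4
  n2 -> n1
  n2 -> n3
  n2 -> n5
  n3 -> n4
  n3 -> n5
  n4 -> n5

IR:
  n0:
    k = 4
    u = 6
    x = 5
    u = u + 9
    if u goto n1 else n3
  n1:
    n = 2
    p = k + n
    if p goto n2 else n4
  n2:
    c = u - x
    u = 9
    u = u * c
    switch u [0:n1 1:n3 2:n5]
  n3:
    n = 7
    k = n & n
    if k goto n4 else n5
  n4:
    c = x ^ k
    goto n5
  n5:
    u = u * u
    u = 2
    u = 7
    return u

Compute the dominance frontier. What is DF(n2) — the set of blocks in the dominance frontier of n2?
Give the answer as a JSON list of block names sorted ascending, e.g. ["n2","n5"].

idom tree: n1←n0 n2←n1 n3←n0 n4←n0 n5←n0
Join-block Dom:
  n1: preds {n0,n2}: {n0} ∩ {n0,n1,n2} = {n0}; idom=n0
  n3: preds {n0,n2}: {n0} ∩ {n0,n1,n2} = {n0}; idom=n0
  n4: preds {n1,n3}: {n0,n1} ∩ {n0,n3} = {n0}; idom=n0
  n5: preds {n2,n3,n4}: {n0,n1,n2} ∩ {n0,n3} ∩ {n0,n4} = {n0}; idom=n0

Frontier:
  n1←n0: walk · to n0
  n1←n2: walk n2→n1 to n0
  n3←n0: walk · to n0
  n3←n2: walk n2→n1 to n0
  n4←n1: walk n1 to n0
  n4←n3: walk n3 to n0
  n5←n2: walk n2→n1 to n0
  n5←n3: walk n3 to n0
  n5←n4: walk n4 to n0
  DF(n0)=∅
  DF(n1)={n1,n3,n4,n5}
  DF(n2)={n1,n3,n5}
  DF(n3)={n4,n5}
  DF(n4)={n5}
  DF(n5)=∅

DF(n2) = ["n1", "n3", "n5"]

Answer: ["n1", "n3", "n5"]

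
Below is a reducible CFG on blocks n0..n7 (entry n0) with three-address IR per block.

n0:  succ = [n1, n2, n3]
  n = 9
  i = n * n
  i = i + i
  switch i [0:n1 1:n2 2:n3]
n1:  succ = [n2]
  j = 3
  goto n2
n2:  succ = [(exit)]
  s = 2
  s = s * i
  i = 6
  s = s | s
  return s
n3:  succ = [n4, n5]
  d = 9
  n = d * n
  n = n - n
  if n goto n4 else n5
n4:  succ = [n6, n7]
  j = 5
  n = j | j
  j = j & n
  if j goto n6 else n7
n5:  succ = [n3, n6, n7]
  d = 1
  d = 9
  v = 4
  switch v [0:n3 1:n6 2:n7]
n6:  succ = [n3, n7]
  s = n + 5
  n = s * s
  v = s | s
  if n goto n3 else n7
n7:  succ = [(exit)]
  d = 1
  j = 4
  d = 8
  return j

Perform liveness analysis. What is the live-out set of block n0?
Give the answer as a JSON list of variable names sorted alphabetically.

Per-block:
  n0: {i,n} / ∅
  n1: {j} / ∅
  n2: {i,s} / {i}
  n3: {d,n} / {n}
  n4: {j,n} / ∅
  n5: {d,v} / ∅
  n6: {n,s,v} / {n}
  n7: {d,j} / ∅

Live sets:
  live n0: ∅→{i,n}
  live n1: {i}→{i}
  live n2: {i}→∅
  live n3: {n}→{n}
  live n4: ∅→{n}
  live n5: {n}→{n}
  live n6: {n}→{n}
  live n7: ∅→∅

live-out(n0) = ["i", "n"]

Answer: ["i", "n"]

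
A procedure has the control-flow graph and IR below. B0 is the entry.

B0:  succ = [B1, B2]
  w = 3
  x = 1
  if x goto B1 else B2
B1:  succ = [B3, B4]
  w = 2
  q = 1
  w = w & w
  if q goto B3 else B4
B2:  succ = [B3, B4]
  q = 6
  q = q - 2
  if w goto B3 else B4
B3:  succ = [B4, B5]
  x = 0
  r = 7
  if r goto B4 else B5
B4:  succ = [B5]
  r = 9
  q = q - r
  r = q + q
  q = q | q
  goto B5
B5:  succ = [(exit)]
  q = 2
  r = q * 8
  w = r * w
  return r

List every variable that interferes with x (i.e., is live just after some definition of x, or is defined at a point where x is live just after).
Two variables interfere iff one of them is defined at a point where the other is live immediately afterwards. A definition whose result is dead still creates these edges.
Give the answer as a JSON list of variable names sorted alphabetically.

Per-block:
  B0 def {w,x} use ∅
  B1 def {q,w} use ∅
  B2 def {q} use {w}
  B3 def {r,x} use ∅
  B4 def {q,r} use {q}
  B5 def {q,r,w} use {w}

Liveness:
  B0: in=∅ out={w}
  B1: in=∅ out={q,w}
  B2: in={w} out={q,w}
  B3: in={q,w} out={q,w}
  B4: in={q,w} out={w}
  B5: in={w} out=∅

Interference:
  q — {r,w,x}
  r — {q,w}
  w — {q,r,x}
  x — {q,w}

N(x) = ["q", "w"]

Answer: ["q", "w"]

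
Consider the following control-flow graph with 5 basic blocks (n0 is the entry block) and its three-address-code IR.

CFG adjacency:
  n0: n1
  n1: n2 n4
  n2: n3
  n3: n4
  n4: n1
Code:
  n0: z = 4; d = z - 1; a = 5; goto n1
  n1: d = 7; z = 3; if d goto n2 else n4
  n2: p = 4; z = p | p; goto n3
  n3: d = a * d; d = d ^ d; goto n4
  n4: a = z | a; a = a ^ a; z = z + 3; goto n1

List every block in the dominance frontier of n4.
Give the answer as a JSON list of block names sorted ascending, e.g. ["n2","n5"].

Answer: ["n1"]

Derivation:
idom tree: n1←n0 n2←n1 n3←n2 n4←n1
Join-block Dom:
  n1: preds {n0,n4}: {n0} ∩ {n0,n1,n4} = {n0}; idom=n0
  n4: preds {n1,n3}: {n0,n1} ∩ {n0,n1,n2,n3} = {n0,n1}; idom=n1

DF walk-up:
  n1←n0: walk · to n0
  n1←n4: walk n4→n1 to n0
  n4←n1: walk · to n1
  n4←n3: walk n3→n2 to n1
  n0: DF=∅
  n1: DF={n1}
  n2: DF={n4}
  n3: DF={n4}
  n4: DF={n1}

DF(n4) = ["n1"]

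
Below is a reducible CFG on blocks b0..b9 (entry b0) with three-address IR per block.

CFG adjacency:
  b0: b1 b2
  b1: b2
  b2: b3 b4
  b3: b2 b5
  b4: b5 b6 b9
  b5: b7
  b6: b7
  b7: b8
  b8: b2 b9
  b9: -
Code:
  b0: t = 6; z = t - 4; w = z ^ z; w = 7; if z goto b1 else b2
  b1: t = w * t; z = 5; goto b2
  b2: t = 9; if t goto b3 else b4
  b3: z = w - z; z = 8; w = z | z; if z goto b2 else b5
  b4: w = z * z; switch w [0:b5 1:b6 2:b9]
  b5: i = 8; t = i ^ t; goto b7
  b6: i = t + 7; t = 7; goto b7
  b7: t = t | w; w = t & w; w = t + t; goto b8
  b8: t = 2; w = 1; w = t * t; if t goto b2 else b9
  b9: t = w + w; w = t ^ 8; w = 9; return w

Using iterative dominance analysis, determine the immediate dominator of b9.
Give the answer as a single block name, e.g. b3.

Answer: b2

Working:
idom tree: b1←b0 b2←b0 b3←b2 b4←b2 b5←b2 b6←b4 b7←b2 b8←b7 b9←b2
Dom at joins:
  b2: preds {b0,b1,b3,b8}: {b0} ∩ {b0,b1} ∩ {b0,b2,b3} ∩ {b0,b2,b7,b8} = {b0}; idom=b0
  b5: preds {b3,b4}: {b0,b2,b3} ∩ {b0,b2,b4} = {b0,b2}; idom=b2
  b7: preds {b5,b6}: {b0,b2,b5} ∩ {b0,b2,b4,b6} = {b0,b2}; idom=b2
  b9: preds {b4,b8}: {b0,b2,b4} ∩ {b0,b2,b7,b8} = {b0,b2}; idom=b2

idom(b9) = b2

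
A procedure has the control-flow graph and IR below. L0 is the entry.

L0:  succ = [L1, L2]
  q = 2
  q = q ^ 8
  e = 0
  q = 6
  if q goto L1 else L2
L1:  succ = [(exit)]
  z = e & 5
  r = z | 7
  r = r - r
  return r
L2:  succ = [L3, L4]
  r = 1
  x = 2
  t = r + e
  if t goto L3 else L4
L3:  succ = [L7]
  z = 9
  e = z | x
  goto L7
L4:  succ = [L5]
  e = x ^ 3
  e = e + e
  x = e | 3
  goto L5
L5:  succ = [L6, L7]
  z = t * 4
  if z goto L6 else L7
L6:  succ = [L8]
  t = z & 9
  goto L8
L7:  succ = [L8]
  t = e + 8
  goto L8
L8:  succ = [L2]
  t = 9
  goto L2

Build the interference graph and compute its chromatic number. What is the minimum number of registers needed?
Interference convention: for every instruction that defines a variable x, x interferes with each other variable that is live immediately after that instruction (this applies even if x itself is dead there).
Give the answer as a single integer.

Answer: 3

Analysis:
Per-block:
  L0: def={e,q} ue=∅
  L1: def={r,z} ue={e}
  L2: def={r,t,x} ue={e}
  L3: def={e,z} ue={x}
  L4: def={e,x} ue={x}
  L5: def={z} ue={t}
  L6: def={t} ue={z}
  L7: def={t} ue={e}
  L8: def={t} ue=∅

Liveness:
  L0: in=∅ out={e}
  L1: in={e} out=∅
  L2: in={e} out={t,x}
  L3: in={x} out={e}
  L4: in={t,x} out={e,t}
  L5: in={e,t} out={e,z}
  L6: in={e,z} out={e}
  L7: in={e} out={e}
  L8: in={e} out={e}

Interference:
  e: {q,r,t,x,z}
  q: {e}
  r: {e,x}
  t: {e,x}
  x: {e,r,t,z}
  z: {e,x}

Colouring:
  {e,r,x} pairwise interfere (3-clique) ⇒ χ ≥ 3
  assign e→c0 q→c1 r→c2 t→c2 x→c1 z→c2 — no edge inside a register ⇒ χ ≤ 3
  χ = 3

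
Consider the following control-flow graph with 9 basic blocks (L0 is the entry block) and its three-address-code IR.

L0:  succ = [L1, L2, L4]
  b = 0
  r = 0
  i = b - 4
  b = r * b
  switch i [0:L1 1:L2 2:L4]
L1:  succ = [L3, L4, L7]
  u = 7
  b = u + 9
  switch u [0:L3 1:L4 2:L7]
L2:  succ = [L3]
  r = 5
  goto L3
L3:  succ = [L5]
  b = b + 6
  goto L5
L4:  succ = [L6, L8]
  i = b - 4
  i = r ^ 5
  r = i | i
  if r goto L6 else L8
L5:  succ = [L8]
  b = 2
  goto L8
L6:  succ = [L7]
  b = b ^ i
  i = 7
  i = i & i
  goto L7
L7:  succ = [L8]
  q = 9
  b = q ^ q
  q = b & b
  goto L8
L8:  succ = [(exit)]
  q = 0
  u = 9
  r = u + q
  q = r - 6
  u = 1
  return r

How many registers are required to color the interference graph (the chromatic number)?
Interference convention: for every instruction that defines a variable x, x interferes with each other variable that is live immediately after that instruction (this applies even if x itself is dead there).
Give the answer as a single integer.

def/use:
  L0 def {b,i,r} use ∅
  L1 def {b,u} use ∅
  L2 def {r} use ∅
  L3 def {b} use {b}
  L4 def {i,r} use {b,r}
  L5 def {b} use ∅
  L6 def {b,i} use {b,i}
  L7 def {b,q} use ∅
  L8 def {q,r,u} use ∅

Backward fixpoint:
  L0: in=∅ out={b,r}
  L1: in={r} out={b,r}
  L2: in={b} out={b}
  L3: in={b} out=∅
  L4: in={b,r} out={b,i}
  L5: in=∅ out=∅
  L6: in={b,i} out=∅
  L7: in=∅ out=∅
  L8: in=∅ out=∅

Interference:
  b↔{i,r,u}
  i↔{b,r}
  q↔{r,u}
  r↔{b,i,q,u}
  u↔{b,q,r}

Colouring:
  {b,i,r} pairwise interfere (3-clique) ⇒ χ ≥ 3
  3-colouring: r0={r}  r1={b,q}  r2={i,u}
  χ = 3

Answer: 3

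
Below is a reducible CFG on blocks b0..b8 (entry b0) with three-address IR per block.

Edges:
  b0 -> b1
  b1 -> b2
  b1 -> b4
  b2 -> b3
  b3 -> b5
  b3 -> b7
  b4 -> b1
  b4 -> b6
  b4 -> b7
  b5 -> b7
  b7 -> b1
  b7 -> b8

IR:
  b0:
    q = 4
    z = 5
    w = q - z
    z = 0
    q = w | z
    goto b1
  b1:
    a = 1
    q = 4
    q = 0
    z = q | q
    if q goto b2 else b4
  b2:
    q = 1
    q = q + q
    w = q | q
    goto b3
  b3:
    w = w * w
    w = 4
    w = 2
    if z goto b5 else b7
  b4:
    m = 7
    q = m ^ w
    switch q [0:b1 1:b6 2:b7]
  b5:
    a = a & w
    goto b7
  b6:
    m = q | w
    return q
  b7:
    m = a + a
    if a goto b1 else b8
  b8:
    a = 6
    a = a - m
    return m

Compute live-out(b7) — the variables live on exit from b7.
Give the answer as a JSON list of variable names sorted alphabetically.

Block summaries:
  b0: {q,w,z} / ∅
  b1: {a,q,z} / ∅
  b2: {q,w} / ∅
  b3: {w} / {w,z}
  b4: {m,q} / {w}
  b5: {a} / {a,w}
  b6: {m} / {q,w}
  b7: {m} / {a}
  b8: {a} / {m}

Backward fixpoint:
  live b0: ∅→{w}
  live b1: {w}→{a,w,z}
  live b2: {a,z}→{a,w,z}
  live b3: {a,w,z}→{a,w}
  live b4: {a,w}→{a,q,w}
  live b5: {a,w}→{a,w}
  live b6: {q,w}→∅
  live b7: {a,w}→{m,w}
  live b8: {m}→∅

live-out(b7) = ["m", "w"]

Answer: ["m", "w"]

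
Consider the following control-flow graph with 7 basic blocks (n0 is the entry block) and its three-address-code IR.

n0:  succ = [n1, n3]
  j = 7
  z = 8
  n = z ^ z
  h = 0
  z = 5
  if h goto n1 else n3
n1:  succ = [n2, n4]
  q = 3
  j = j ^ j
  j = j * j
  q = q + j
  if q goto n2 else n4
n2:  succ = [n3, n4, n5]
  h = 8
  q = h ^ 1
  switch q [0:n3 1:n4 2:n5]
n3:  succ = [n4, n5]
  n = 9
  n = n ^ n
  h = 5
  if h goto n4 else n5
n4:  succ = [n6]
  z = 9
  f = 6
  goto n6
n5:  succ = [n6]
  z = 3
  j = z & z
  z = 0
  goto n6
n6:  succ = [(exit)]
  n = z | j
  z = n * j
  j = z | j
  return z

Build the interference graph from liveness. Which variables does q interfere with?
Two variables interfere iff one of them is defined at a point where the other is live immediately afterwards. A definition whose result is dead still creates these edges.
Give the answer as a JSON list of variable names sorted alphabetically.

Answer: ["j"]

Analysis:
def/use:
  n0 def {h,j,n,z} use ∅
  n1 def {j,q} use {j}
  n2 def {h,q} use ∅
  n3 def {h,n} use ∅
  n4 def {f,z} use ∅
  n5 def {j,z} use ∅
  n6 def {j,n,z} use {j,z}

Liveness:
  n0: in=∅ out={j}
  n1: in={j} out={j}
  n2: in={j} out={j}
  n3: in={j} out={j}
  n4: in={j} out={j,z}
  n5: in=∅ out={j,z}
  n6: in={j,z} out=∅

Conflict graph:
  f — {j,z}
  h — {j,z}
  j — {f,h,n,q,z}
  n — {j}
  q — {j}
  z — {f,h,j}

N(q) = ["j"]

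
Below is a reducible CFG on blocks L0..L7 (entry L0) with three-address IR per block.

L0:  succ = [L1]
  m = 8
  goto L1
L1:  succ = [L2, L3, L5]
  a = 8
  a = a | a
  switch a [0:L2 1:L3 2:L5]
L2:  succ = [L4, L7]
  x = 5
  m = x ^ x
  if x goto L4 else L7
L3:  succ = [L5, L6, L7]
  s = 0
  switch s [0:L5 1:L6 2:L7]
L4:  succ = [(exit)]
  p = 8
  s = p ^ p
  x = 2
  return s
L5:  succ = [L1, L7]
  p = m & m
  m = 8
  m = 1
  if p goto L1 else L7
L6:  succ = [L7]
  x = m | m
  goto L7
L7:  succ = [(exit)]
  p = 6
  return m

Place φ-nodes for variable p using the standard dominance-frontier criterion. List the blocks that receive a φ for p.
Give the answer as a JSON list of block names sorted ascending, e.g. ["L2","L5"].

Answer: ["L1", "L7"]

Analysis:
idom tree: L1←L0 L2←L1 L3←L1 L4←L2 L5←L1 L6←L3 L7←L1
Dom∩ at merges:
  L1: preds {L0,L5}: {L0} ∩ {L0,L1,L5} = {L0}; idom=L0
  L5: preds {L1,L3}: {L0,L1} ∩ {L0,L1,L3} = {L0,L1}; idom=L1
  L7: preds {L2,L3,L5,L6}: {L0,L1,L2} ∩ {L0,L1,L3} ∩ {L0,L1,L5} ∩ {L0,L1,L3,L6} = {L0,L1}; idom=L1

DF walk-up:
  join L1 pred L0: · stop@L0
  join L1 pred L5: L5→L1 stop@L0
  join L5 pred L1: · stop@L1
  join L5 pred L3: L3 stop@L1
  join L7 pred L2: L2 stop@L1
  join L7 pred L3: L3 stop@L1
  join L7 pred L5: L5 stop@L1
  join L7 pred L6: L6→L3 stop@L1
  L0 → ∅
  L1 → {L1}
  L2 → {L7}
  L3 → {L5,L7}
  L4 → ∅
  L5 → {L1,L7}
  L6 → {L7}
  L7 → ∅

φ for p: defs {L4,L5,L7}
  DF⁺ = {L1,L7}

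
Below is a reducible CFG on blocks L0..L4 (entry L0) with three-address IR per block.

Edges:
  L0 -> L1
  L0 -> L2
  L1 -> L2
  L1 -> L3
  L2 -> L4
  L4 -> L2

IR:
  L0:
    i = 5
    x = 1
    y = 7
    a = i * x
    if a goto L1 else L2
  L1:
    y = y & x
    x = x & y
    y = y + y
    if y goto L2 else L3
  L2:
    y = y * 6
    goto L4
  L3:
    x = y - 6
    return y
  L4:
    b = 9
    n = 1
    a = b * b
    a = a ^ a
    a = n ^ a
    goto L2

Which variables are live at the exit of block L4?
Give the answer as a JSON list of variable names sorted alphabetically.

Answer: ["y"]

Analysis:
Block summaries:
  L0 def {a,i,x,y} use ∅
  L1 def {x,y} use {x,y}
  L2 def {y} use {y}
  L3 def {x} use {y}
  L4 def {a,b,n} use ∅

Backward fixpoint:
  live L0: ∅→{x,y}
  live L1: {x,y}→{y}
  live L2: {y}→{y}
  live L3: {y}→∅
  live L4: {y}→{y}

live-out(L4) = ["y"]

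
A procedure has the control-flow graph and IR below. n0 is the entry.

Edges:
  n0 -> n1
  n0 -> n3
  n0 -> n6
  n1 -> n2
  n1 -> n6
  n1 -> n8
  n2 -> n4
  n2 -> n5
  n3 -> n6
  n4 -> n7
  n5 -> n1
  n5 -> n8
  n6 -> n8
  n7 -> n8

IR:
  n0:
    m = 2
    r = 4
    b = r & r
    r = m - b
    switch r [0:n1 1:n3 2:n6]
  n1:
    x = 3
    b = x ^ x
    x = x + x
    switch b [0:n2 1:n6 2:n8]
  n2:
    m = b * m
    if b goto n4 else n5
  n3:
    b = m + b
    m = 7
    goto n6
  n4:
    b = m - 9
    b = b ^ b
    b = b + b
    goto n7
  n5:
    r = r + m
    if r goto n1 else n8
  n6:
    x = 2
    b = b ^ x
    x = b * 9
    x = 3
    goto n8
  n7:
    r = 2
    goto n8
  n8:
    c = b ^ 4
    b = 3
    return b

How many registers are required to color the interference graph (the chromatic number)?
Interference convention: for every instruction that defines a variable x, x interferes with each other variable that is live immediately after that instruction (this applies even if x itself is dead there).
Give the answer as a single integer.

Block summaries:
  n0: def={b,m,r} ue=∅
  n1: def={b,x} ue=∅
  n2: def={m} ue={b,m}
  n3: def={b,m} ue={b,m}
  n4: def={b} ue={m}
  n5: def={r} ue={m,r}
  n6: def={b,x} ue={b}
  n7: def={r} ue=∅
  n8: def={b,c} ue={b}

Backward fixpoint:
  n0: in=∅ out={b,m,r}
  n1: in={m,r} out={b,m,r}
  n2: in={b,m,r} out={b,m,r}
  n3: in={b,m} out={b}
  n4: in={m} out={b}
  n5: in={b,m,r} out={b,m,r}
  n6: in={b} out={b}
  n7: in={b} out={b}
  n8: in={b} out=∅

Interfere edges:
  b — {m,r,x}
  c — ∅
  m — {b,r,x}
  r — {b,m,x}
  x — {b,m,r}

Chromatic number:
  lower bound: {b,m,r,x} mutually conflict ⇒ χ ≥ 4
  assign b→c0 c→c0 m→c1 r→c2 x→c3 — no edge inside a register ⇒ χ ≤ 4
  χ = 4

Answer: 4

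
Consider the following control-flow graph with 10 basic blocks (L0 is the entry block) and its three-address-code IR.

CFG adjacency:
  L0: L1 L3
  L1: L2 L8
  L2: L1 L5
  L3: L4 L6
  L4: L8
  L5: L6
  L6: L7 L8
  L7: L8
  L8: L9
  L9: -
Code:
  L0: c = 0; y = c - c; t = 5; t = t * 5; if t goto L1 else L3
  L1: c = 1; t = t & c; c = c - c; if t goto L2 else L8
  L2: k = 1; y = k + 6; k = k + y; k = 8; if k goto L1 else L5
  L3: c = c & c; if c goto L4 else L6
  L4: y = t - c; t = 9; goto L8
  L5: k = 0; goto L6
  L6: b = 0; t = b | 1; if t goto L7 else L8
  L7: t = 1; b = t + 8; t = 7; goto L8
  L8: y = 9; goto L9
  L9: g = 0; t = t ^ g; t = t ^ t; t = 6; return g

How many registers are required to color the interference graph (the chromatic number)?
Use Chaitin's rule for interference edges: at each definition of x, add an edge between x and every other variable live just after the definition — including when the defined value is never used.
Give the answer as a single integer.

def/use:
  L0: def={c,t,y} ue=∅
  L1: def={c,t} ue={t}
  L2: def={k,y} ue=∅
  L3: def={c} ue={c}
  L4: def={t,y} ue={c,t}
  L5: def={k} ue=∅
  L6: def={b,t} ue=∅
  L7: def={b,t} ue=∅
  L8: def={y} ue=∅
  L9: def={g,t} ue={t}

Liveness:
  L0 li=∅ lo={c,t}
  L1 li={t} lo={t}
  L2 li={t} lo={t}
  L3 li={c,t} lo={c,t}
  L4 li={c,t} lo={t}
  L5 li=∅ lo=∅
  L6 li=∅ lo={t}
  L7 li=∅ lo={t}
  L8 li={t} lo={t}
  L9 li={t} lo=∅

Interfere edges:
  b: ∅
  c: {t,y}
  g: {t}
  k: {t,y}
  t: {c,g,k,y}
  y: {c,k,t}

Registers:
  {c,t,y} pairwise interfere (3-clique) ⇒ χ ≥ 3
  3-colouring: R0={b,t}  R1={g,y}  R2={c,k}
  χ = 3

Answer: 3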